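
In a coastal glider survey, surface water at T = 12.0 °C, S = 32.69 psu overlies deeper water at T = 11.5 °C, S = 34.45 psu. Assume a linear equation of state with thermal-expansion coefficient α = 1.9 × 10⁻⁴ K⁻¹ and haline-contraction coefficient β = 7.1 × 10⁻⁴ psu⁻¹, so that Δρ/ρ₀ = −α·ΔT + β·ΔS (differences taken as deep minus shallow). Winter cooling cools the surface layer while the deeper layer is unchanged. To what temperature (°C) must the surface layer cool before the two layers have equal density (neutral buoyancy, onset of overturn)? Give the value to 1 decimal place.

Neutral buoyancy requires Δρ = 0, i.e. −α(T_deep − T_surf′) + β(S_deep − S_surf) = 0.
T_surf′ = T_deep − (β/α)·ΔS = 11.5 − (7.1 × 10⁻⁴/1.9 × 10⁻⁴)·(+1.76) = 4.923 °C.
Cooling required: 12.0 − (4.923) = 7.077 °C.

4.9 °C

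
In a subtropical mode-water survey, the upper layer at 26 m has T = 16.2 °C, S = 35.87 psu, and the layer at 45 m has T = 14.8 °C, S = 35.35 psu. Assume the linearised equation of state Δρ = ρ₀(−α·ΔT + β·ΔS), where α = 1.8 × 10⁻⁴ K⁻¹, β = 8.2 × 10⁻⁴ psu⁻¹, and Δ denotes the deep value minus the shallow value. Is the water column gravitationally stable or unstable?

ΔT = 14.8 − 16.2 = -1.4 K and ΔS = 35.35 − 35.87 = -0.52 psu (deep − shallow).
−αΔT = 2.52 × 10⁻⁴; βΔS = -4.264 × 10⁻⁴; sum Δρ/ρ₀ = -1.744 × 10⁻⁴.
Δρ/ρ₀ < 0, so Δρ < 0: deeper water is lighter → statically unstable; the column would overturn.

unstable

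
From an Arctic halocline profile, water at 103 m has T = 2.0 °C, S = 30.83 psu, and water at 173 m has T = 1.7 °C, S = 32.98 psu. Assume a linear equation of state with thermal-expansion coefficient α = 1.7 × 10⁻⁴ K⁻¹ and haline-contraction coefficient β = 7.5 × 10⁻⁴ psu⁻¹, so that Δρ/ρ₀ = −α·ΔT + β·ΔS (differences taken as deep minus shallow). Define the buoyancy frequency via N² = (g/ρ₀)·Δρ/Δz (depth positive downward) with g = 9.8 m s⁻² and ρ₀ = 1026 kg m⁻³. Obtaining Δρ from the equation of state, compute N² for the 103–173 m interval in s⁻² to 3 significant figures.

ΔT = -0.3 K, ΔS = +2.15 psu (deep − shallow).
Δρ/ρ₀ = −αΔT + βΔS = 5.10 × 10⁻⁵ + 1.6125 × 10⁻³ = 1.6635 × 10⁻³, so Δρ ≈ 1.707 kg m⁻³.
N² = (g/ρ₀)·Δρ/Δz = g·(Δρ/ρ₀)/Δz = 9.8 × 1.6635 × 10⁻³ / 70 = 2.3289 × 10⁻⁴ s⁻² ≈ 2.33 × 10⁻⁴ s⁻².

2.33 × 10⁻⁴ s⁻²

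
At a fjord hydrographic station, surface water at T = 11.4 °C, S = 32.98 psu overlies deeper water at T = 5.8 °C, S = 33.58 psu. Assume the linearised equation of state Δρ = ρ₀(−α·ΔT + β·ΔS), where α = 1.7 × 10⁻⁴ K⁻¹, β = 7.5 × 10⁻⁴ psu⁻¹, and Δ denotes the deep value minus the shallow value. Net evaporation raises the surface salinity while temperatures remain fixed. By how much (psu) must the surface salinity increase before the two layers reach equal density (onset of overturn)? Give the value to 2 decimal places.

Neutral buoyancy requires −α(T_deep − T_surf) + β(S_deep − S_surf′) = 0.
S_surf′ = S_deep − (α/β)·ΔT = 33.58 − (1.7 × 10⁻⁴/7.5 × 10⁻⁴)·(-5.6) = 34.8493 psu.
Increase required: 34.8493 − 32.98 = 1.8693 psu.

1.87 psu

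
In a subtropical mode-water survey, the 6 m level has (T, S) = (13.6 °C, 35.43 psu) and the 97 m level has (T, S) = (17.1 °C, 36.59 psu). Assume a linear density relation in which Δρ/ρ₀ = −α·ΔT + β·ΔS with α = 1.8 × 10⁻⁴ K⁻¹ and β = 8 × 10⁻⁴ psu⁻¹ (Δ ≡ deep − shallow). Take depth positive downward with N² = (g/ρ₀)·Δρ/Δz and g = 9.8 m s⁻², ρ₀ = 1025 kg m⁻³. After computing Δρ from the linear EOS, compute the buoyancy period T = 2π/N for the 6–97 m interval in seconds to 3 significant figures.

ΔT = +3.5 K, ΔS = +1.16 psu (deep − shallow).
Δρ/ρ₀ = −αΔT + βΔS = -6.30 × 10⁻⁴ + 9.28 × 10⁻⁴ = 2.98 × 10⁻⁴, so Δρ ≈ 0.3054 kg m⁻³.
N² = (g/ρ₀)·Δρ/Δz = g·(Δρ/ρ₀)/Δz = 9.8 × 2.98 × 10⁻⁴ / 91 = 3.2092 × 10⁻⁵ s⁻².
N = √(3.2092 × 10⁻⁵) = 5.6650 × 10⁻³ rad s⁻¹ → T = 2π/N = 1.1091 × 10³ s ≈ 1.11 × 10³ s.

1.11 × 10³ s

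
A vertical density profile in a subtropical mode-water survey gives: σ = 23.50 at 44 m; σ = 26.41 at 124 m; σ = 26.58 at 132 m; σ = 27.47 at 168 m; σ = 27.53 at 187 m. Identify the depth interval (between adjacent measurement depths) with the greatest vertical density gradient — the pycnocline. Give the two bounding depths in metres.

44–124 m

Compute the density gradient over each adjacent pair:
  44–124 m: Δρ/Δz = 2.91/80 = 0.036 kg m⁻⁴
  124–132 m: Δρ/Δz = 0.17/8 = 0.021 kg m⁻⁴
  132–168 m: Δρ/Δz = 0.89/36 = 0.025 kg m⁻⁴
  168–187 m: Δρ/Δz = 0.06/19 = 3.2 × 10⁻³ kg m⁻⁴
The largest gradient is in the 44–124 m interval — the pycnocline.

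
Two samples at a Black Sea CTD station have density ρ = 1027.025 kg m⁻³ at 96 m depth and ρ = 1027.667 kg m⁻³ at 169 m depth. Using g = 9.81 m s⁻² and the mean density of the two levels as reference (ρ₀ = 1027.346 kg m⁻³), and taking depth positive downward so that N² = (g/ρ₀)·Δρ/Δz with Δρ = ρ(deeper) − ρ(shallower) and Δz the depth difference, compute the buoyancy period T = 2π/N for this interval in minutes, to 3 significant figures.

Δρ = 1027.667 − 1027.025 = 0.642 kg m⁻³ over Δz = 169 − 96 = 73 m.
N² = (9.81/1027.346) × (0.642/73) = 8.3978 × 10⁻⁵ s⁻².
N = √(8.3978 × 10⁻⁵) = 9.1640 × 10⁻³ rad s⁻¹, so T = 2π/N = 685.64 s = 11.427 min ≈ 11.4 min.

11.4 min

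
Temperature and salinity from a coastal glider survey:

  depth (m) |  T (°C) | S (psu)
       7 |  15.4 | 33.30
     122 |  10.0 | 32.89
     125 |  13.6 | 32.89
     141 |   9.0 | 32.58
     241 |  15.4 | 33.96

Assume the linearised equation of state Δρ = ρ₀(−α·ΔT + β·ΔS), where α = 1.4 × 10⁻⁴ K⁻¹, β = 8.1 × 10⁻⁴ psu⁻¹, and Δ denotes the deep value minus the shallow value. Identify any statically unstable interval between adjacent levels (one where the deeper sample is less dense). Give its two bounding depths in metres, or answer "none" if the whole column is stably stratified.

Evaluate Δρ/ρ₀ = −αΔT + βΔS across each adjacent pair:
  7–122 m: −αΔT+βΔS = −(1.4 × 10⁻⁴)(-5.4)+(8.1 × 10⁻⁴)(-0.41) = 4.2 × 10⁻⁴ → stable
  122–125 m: −αΔT+βΔS = −(1.4 × 10⁻⁴)(+3.6)+(8.1 × 10⁻⁴)(+0.00) = -5.0 × 10⁻⁴ → UNSTABLE
  125–141 m: −αΔT+βΔS = −(1.4 × 10⁻⁴)(-4.6)+(8.1 × 10⁻⁴)(-0.31) = 3.9 × 10⁻⁴ → stable
  141–241 m: −αΔT+βΔS = −(1.4 × 10⁻⁴)(+6.4)+(8.1 × 10⁻⁴)(+1.38) = 2.2 × 10⁻⁴ → stable
The 122–125 m interval has Δρ < 0: lighter water underlies denser water.

122–125 m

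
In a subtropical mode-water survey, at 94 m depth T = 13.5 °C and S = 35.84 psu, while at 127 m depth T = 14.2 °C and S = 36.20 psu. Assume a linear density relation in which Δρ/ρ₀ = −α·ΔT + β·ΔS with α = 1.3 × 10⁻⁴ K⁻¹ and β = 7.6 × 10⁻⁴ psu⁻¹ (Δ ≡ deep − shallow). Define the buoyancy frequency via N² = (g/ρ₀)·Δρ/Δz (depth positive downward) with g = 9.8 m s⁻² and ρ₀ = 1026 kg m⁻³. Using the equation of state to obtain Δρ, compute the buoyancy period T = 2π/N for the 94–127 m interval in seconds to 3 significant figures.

ΔT = +0.7 K, ΔS = +0.36 psu (deep − shallow).
Δρ/ρ₀ = −αΔT + βΔS = -9.10 × 10⁻⁵ + 2.736 × 10⁻⁴ = 1.826 × 10⁻⁴, so Δρ ≈ 0.1873 kg m⁻³.
N² = (g/ρ₀)·Δρ/Δz = g·(Δρ/ρ₀)/Δz = 9.8 × 1.826 × 10⁻⁴ / 33 = 5.4227 × 10⁻⁵ s⁻².
N = √(5.4227 × 10⁻⁵) = 7.3639 × 10⁻³ rad s⁻¹ → T = 2π/N = 853.24 s ≈ 853 s.

853 s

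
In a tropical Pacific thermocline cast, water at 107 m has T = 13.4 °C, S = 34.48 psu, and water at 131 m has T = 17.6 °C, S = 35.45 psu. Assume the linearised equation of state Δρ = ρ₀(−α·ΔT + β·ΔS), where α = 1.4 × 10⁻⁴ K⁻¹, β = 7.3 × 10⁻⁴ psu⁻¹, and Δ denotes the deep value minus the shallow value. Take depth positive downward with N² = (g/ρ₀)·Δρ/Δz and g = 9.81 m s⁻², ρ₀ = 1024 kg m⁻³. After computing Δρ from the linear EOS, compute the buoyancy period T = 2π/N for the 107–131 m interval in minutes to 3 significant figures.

14.9 min

ΔT = +4.2 K, ΔS = +0.97 psu (deep − shallow).
Δρ/ρ₀ = −αΔT + βΔS = -5.88 × 10⁻⁴ + 7.081 × 10⁻⁴ = 1.201 × 10⁻⁴, so Δρ ≈ 0.1230 kg m⁻³.
N² = (g/ρ₀)·Δρ/Δz = g·(Δρ/ρ₀)/Δz = 9.81 × 1.201 × 10⁻⁴ / 24 = 4.9091 × 10⁻⁵ s⁻².
N = √(4.9091 × 10⁻⁵) = 7.0065 × 10⁻³ rad s⁻¹ → T = 2π/N = 896.77 s = 14.946 min ≈ 14.9 min.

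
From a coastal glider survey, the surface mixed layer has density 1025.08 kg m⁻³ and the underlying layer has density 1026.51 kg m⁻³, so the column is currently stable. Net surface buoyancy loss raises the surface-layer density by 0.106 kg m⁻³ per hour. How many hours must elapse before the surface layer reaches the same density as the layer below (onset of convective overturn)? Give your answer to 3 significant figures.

13.5 hours

Density deficit of the surface layer: 1026.51 − 1025.08 = 1.43 kg m⁻³.
Required change = 1.43 / 0.106 = 13.5 hours.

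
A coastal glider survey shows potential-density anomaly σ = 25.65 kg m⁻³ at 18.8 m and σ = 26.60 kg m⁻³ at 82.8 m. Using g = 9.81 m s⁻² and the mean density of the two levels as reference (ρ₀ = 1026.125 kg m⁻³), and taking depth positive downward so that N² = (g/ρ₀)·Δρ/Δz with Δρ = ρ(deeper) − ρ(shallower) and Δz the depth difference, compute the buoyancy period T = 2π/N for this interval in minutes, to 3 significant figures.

8.79 min

Δρ = 1026.60 − 1025.65 = 0.95 kg m⁻³ over Δz = 82.8 − 18.8 = 64 m.
N² = (9.81/1026.125) × (0.95/64) = 1.4191 × 10⁻⁴ s⁻².
N = √(1.4191 × 10⁻⁴) = 0.011913 rad s⁻¹, so T = 2π/N = 527.42 s = 8.7903 min ≈ 8.79 min.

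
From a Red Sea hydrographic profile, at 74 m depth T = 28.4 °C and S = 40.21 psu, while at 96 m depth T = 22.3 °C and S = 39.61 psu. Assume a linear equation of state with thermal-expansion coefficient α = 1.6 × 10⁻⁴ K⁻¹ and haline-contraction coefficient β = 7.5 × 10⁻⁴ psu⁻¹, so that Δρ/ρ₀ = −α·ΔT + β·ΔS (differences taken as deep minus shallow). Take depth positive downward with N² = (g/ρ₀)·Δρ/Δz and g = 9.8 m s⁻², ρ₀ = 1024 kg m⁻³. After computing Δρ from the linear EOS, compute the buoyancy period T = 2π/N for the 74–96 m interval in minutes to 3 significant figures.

ΔT = -6.1 K, ΔS = -0.60 psu (deep − shallow).
Δρ/ρ₀ = −αΔT + βΔS = 9.76 × 10⁻⁴ − 4.50 × 10⁻⁴ = 5.26 × 10⁻⁴, so Δρ ≈ 0.5386 kg m⁻³.
N² = (g/ρ₀)·Δρ/Δz = g·(Δρ/ρ₀)/Δz = 9.8 × 5.26 × 10⁻⁴ / 22 = 2.3431 × 10⁻⁴ s⁻².
N = √(2.3431 × 10⁻⁴) = 0.015307 rad s⁻¹ → T = 2π/N = 410.48 s = 6.8413 min ≈ 6.84 min.

6.84 min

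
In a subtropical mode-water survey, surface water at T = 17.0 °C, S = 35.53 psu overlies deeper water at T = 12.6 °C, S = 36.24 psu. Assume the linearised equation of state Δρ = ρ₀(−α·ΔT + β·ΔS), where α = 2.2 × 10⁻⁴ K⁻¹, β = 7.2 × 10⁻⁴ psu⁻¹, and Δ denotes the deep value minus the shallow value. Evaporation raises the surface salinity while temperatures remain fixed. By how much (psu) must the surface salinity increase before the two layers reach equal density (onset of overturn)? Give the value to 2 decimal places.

2.05 psu

Neutral buoyancy requires −α(T_deep − T_surf) + β(S_deep − S_surf′) = 0.
S_surf′ = S_deep − (α/β)·ΔT = 36.24 − (2.2 × 10⁻⁴/7.2 × 10⁻⁴)·(-4.4) = 37.5844 psu.
Increase required: 37.5844 − 35.53 = 2.0544 psu.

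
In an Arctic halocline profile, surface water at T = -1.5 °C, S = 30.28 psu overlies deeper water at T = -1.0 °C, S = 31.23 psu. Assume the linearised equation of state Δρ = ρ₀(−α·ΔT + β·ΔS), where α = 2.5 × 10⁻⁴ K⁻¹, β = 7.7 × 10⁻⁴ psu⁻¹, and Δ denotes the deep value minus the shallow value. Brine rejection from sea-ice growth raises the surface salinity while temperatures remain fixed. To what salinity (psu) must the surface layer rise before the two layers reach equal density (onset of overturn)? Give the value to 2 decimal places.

31.07 psu

Neutral buoyancy requires −α(T_deep − T_surf) + β(S_deep − S_surf′) = 0.
S_surf′ = S_deep − (α/β)·ΔT = 31.23 − (2.5 × 10⁻⁴/7.7 × 10⁻⁴)·(+0.5) = 31.0677 psu.
Increase required: 31.0677 − 30.28 = 0.7877 psu.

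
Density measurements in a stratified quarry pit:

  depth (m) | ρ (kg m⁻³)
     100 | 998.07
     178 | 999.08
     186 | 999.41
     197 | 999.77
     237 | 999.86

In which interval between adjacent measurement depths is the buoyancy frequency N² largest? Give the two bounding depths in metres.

178–186 m

Compute the density gradient over each adjacent pair:
  100–178 m: Δρ/Δz = 1.01/78 = 0.013 kg m⁻⁴
  178–186 m: Δρ/Δz = 0.33/8 = 0.041 kg m⁻⁴
  186–197 m: Δρ/Δz = 0.36/11 = 0.033 kg m⁻⁴
  197–237 m: Δρ/Δz = 0.09/40 = 2.2 × 10⁻³ kg m⁻⁴
The largest gradient is in the 178–186 m interval — the pycnocline.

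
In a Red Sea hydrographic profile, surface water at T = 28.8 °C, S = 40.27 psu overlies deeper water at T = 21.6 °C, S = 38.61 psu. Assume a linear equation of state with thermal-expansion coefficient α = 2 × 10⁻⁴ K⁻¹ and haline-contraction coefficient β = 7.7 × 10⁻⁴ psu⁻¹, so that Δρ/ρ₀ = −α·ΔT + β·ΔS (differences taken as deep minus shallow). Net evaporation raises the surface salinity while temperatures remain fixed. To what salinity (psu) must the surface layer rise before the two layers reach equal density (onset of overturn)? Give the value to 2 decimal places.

40.48 psu

Neutral buoyancy requires −α(T_deep − T_surf) + β(S_deep − S_surf′) = 0.
S_surf′ = S_deep − (α/β)·ΔT = 38.61 − (2 × 10⁻⁴/7.7 × 10⁻⁴)·(-7.2) = 40.4801 psu.
Increase required: 40.4801 − 40.27 = 0.2101 psu.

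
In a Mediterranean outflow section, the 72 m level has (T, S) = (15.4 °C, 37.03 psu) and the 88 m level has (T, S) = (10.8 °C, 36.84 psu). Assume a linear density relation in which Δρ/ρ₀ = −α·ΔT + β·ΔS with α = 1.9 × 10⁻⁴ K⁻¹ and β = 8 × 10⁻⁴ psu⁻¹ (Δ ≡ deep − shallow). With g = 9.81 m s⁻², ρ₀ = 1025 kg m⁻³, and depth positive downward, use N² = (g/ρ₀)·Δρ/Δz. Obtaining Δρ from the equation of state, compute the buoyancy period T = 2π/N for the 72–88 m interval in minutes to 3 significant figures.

4.98 min

ΔT = -4.6 K, ΔS = -0.19 psu (deep − shallow).
Δρ/ρ₀ = −αΔT + βΔS = 8.74 × 10⁻⁴ − 1.52 × 10⁻⁴ = 7.22 × 10⁻⁴, so Δρ ≈ 0.7400 kg m⁻³.
N² = (g/ρ₀)·Δρ/Δz = g·(Δρ/ρ₀)/Δz = 9.81 × 7.22 × 10⁻⁴ / 16 = 4.4268 × 10⁻⁴ s⁻².
N = √(4.4268 × 10⁻⁴) = 0.021040 rad s⁻¹ → T = 2π/N = 298.63 s = 4.9772 min ≈ 4.98 min.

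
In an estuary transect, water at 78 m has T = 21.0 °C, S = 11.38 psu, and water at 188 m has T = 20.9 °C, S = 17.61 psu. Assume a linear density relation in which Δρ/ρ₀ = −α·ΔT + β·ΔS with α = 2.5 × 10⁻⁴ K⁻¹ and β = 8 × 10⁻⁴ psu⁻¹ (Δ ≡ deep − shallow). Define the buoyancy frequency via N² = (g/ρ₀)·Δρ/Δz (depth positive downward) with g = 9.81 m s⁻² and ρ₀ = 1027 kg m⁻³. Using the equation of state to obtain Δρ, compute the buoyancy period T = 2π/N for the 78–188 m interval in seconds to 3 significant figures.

297 s

ΔT = -0.1 K, ΔS = +6.23 psu (deep − shallow).
Δρ/ρ₀ = −αΔT + βΔS = 2.50 × 10⁻⁵ + 4.984 × 10⁻³ = 5.009 × 10⁻³, so Δρ ≈ 5.144 kg m⁻³.
N² = (g/ρ₀)·Δρ/Δz = g·(Δρ/ρ₀)/Δz = 9.81 × 5.009 × 10⁻³ / 110 = 4.4671 × 10⁻⁴ s⁻².
N = √(4.4671 × 10⁻⁴) = 0.021136 rad s⁻¹ → T = 2π/N = 297.27 s ≈ 297 s.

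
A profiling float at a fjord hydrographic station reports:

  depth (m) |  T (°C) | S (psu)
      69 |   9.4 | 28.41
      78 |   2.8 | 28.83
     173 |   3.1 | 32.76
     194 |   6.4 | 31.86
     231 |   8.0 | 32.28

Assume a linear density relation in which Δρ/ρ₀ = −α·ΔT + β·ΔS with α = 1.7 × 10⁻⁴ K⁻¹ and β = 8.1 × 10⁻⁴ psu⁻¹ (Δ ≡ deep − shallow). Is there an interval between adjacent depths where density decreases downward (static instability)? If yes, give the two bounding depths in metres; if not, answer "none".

Evaluate Δρ/ρ₀ = −αΔT + βΔS across each adjacent pair:
  69–78 m: −αΔT+βΔS = −(1.7 × 10⁻⁴)(-6.6)+(8.1 × 10⁻⁴)(+0.42) = 1.5 × 10⁻³ → stable
  78–173 m: −αΔT+βΔS = −(1.7 × 10⁻⁴)(+0.3)+(8.1 × 10⁻⁴)(+3.93) = 3.1 × 10⁻³ → stable
  173–194 m: −αΔT+βΔS = −(1.7 × 10⁻⁴)(+3.3)+(8.1 × 10⁻⁴)(-0.90) = -1.3 × 10⁻³ → UNSTABLE
  194–231 m: −αΔT+βΔS = −(1.7 × 10⁻⁴)(+1.6)+(8.1 × 10⁻⁴)(+0.42) = 6.8 × 10⁻⁵ → stable
The 173–194 m interval has Δρ < 0: lighter water underlies denser water.

173–194 m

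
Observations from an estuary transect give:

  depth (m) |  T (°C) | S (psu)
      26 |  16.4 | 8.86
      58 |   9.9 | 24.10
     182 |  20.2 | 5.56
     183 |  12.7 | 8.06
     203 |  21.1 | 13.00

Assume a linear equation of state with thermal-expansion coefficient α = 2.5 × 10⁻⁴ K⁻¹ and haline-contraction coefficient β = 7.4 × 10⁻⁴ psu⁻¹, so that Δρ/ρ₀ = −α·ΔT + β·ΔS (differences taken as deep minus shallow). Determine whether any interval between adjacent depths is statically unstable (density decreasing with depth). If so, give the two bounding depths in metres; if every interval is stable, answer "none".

Evaluate Δρ/ρ₀ = −αΔT + βΔS across each adjacent pair:
  26–58 m: −αΔT+βΔS = −(2.5 × 10⁻⁴)(-6.5)+(7.4 × 10⁻⁴)(+15.24) = 0.013 → stable
  58–182 m: −αΔT+βΔS = −(2.5 × 10⁻⁴)(+10.3)+(7.4 × 10⁻⁴)(-18.54) = -0.016 → UNSTABLE
  182–183 m: −αΔT+βΔS = −(2.5 × 10⁻⁴)(-7.5)+(7.4 × 10⁻⁴)(+2.50) = 3.7 × 10⁻³ → stable
  183–203 m: −αΔT+βΔS = −(2.5 × 10⁻⁴)(+8.4)+(7.4 × 10⁻⁴)(+4.94) = 1.6 × 10⁻³ → stable
The 58–182 m interval has Δρ < 0: lighter water underlies denser water.

58–182 m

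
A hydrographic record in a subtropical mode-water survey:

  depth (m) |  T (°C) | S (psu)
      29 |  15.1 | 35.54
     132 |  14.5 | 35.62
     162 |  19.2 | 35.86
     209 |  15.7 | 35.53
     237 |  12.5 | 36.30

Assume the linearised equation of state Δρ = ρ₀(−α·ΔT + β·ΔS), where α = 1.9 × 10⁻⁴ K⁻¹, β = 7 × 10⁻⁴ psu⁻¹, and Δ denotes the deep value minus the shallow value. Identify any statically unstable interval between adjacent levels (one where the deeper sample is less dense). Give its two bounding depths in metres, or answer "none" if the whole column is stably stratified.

Evaluate Δρ/ρ₀ = −αΔT + βΔS across each adjacent pair:
  29–132 m: −αΔT+βΔS = −(1.9 × 10⁻⁴)(-0.6)+(7 × 10⁻⁴)(+0.08) = 1.7 × 10⁻⁴ → stable
  132–162 m: −αΔT+βΔS = −(1.9 × 10⁻⁴)(+4.7)+(7 × 10⁻⁴)(+0.24) = -7.3 × 10⁻⁴ → UNSTABLE
  162–209 m: −αΔT+βΔS = −(1.9 × 10⁻⁴)(-3.5)+(7 × 10⁻⁴)(-0.33) = 4.3 × 10⁻⁴ → stable
  209–237 m: −αΔT+βΔS = −(1.9 × 10⁻⁴)(-3.2)+(7 × 10⁻⁴)(+0.77) = 1.1 × 10⁻³ → stable
The 132–162 m interval has Δρ < 0: lighter water underlies denser water.

132–162 m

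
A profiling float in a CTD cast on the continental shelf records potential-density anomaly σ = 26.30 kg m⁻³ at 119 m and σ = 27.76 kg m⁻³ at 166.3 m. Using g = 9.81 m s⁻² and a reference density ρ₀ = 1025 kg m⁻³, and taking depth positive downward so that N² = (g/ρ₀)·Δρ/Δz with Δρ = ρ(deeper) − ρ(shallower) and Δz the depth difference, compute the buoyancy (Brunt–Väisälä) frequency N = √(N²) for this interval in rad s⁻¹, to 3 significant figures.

0.0172 rad s⁻¹

Δρ = 1027.76 − 1026.30 = 1.46 kg m⁻³ over Δz = 166.3 − 119 = 47.3 m.
N² = (9.81/1025) × (1.46/47.3) = 2.9542 × 10⁻⁴ s⁻².
N = √(2.9542 × 10⁻⁴) = 0.017188 rad s⁻¹ ≈ 0.0172 rad s⁻¹.
Since Δρ > 0 the layer is stably stratified.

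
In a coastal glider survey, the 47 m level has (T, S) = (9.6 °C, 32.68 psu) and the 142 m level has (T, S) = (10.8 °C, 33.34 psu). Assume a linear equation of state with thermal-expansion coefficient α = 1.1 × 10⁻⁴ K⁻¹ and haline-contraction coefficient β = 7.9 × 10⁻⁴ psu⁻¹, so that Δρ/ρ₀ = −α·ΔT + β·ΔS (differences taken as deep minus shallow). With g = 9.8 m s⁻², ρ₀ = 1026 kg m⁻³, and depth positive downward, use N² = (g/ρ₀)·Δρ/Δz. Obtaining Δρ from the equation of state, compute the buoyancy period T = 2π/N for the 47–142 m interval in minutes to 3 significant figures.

16.5 min

ΔT = +1.2 K, ΔS = +0.66 psu (deep − shallow).
Δρ/ρ₀ = −αΔT + βΔS = -1.32 × 10⁻⁴ + 5.214 × 10⁻⁴ = 3.894 × 10⁻⁴, so Δρ ≈ 0.3995 kg m⁻³.
N² = (g/ρ₀)·Δρ/Δz = g·(Δρ/ρ₀)/Δz = 9.8 × 3.894 × 10⁻⁴ / 95 = 4.0170 × 10⁻⁵ s⁻².
N = √(4.0170 × 10⁻⁵) = 6.3380 × 10⁻³ rad s⁻¹ → T = 2π/N = 991.35 s = 16.523 min ≈ 16.5 min.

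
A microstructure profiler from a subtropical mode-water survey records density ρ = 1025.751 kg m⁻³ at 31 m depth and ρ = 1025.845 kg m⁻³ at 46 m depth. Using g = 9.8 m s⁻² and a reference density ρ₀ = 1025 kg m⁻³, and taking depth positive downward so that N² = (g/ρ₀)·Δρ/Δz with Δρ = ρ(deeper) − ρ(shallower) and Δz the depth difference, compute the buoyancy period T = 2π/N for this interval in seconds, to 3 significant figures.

812 s

Δρ = 1025.845 − 1025.751 = 0.094 kg m⁻³ over Δz = 46 − 31 = 15 m.
N² = (9.8/1025) × (0.094/15) = 5.9915 × 10⁻⁵ s⁻².
N = √(5.9915 × 10⁻⁵) = 7.7405 × 10⁻³ rad s⁻¹, so T = 2π/N = 811.73 s ≈ 812 s.
Since Δρ > 0 the layer is stably stratified.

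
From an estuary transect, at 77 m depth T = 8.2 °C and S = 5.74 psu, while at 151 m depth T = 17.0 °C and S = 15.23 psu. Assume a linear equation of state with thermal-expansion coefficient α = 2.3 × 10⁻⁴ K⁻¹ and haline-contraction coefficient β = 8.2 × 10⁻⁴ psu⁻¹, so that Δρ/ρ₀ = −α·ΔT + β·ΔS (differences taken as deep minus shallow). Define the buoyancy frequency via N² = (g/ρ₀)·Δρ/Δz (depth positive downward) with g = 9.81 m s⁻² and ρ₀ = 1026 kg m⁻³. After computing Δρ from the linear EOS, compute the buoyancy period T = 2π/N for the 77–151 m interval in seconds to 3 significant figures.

ΔT = +8.8 K, ΔS = +9.49 psu (deep − shallow).
Δρ/ρ₀ = −αΔT + βΔS = -2.024 × 10⁻³ + 7.7818 × 10⁻³ = 5.7578 × 10⁻³, so Δρ ≈ 5.908 kg m⁻³.
N² = (g/ρ₀)·Δρ/Δz = g·(Δρ/ρ₀)/Δz = 9.81 × 5.7578 × 10⁻³ / 74 = 7.6330 × 10⁻⁴ s⁻².
N = √(7.6330 × 10⁻⁴) = 0.027628 rad s⁻¹ → T = 2π/N = 227.42 s ≈ 227 s.

227 s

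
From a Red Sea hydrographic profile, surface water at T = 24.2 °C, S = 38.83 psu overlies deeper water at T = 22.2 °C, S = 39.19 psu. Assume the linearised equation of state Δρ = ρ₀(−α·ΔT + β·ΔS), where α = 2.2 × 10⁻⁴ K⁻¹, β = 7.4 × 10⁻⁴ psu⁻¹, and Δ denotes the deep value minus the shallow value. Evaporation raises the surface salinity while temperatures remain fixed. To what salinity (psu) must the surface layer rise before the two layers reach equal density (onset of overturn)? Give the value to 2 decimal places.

Neutral buoyancy requires −α(T_deep − T_surf) + β(S_deep − S_surf′) = 0.
S_surf′ = S_deep − (α/β)·ΔT = 39.19 − (2.2 × 10⁻⁴/7.4 × 10⁻⁴)·(-2.0) = 39.7846 psu.
Increase required: 39.7846 − 38.83 = 0.9546 psu.

39.78 psu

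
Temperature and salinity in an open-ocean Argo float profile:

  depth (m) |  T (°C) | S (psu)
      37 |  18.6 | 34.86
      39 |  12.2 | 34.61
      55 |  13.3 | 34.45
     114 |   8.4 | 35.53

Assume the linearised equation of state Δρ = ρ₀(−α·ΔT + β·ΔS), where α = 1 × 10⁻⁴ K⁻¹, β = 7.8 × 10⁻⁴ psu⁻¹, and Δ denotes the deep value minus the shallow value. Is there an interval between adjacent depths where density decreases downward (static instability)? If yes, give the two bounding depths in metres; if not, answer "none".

39–55 m

Evaluate Δρ/ρ₀ = −αΔT + βΔS across each adjacent pair:
  37–39 m: −αΔT+βΔS = −(1 × 10⁻⁴)(-6.4)+(7.8 × 10⁻⁴)(-0.25) = 4.5 × 10⁻⁴ → stable
  39–55 m: −αΔT+βΔS = −(1 × 10⁻⁴)(+1.1)+(7.8 × 10⁻⁴)(-0.16) = -2.3 × 10⁻⁴ → UNSTABLE
  55–114 m: −αΔT+βΔS = −(1 × 10⁻⁴)(-4.9)+(7.8 × 10⁻⁴)(+1.08) = 1.3 × 10⁻³ → stable
The 39–55 m interval has Δρ < 0: lighter water underlies denser water.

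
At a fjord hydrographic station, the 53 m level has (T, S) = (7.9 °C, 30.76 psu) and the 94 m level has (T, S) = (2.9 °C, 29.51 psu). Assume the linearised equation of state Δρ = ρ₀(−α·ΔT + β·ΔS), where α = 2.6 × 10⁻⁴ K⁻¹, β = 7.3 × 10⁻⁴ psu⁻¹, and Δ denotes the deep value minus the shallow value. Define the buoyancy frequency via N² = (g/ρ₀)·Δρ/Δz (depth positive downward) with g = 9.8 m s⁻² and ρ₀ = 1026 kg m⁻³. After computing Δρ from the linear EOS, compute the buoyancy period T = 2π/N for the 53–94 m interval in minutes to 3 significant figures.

10.9 min

ΔT = -5.0 K, ΔS = -1.25 psu (deep − shallow).
Δρ/ρ₀ = −αΔT + βΔS = 1.30 × 10⁻³ − 9.125 × 10⁻⁴ = 3.875 × 10⁻⁴, so Δρ ≈ 0.3976 kg m⁻³.
N² = (g/ρ₀)·Δρ/Δz = g·(Δρ/ρ₀)/Δz = 9.8 × 3.875 × 10⁻⁴ / 41 = 9.2622 × 10⁻⁵ s⁻².
N = √(9.2622 × 10⁻⁵) = 9.6240 × 10⁻³ rad s⁻¹ → T = 2π/N = 652.87 s = 10.881 min ≈ 10.9 min.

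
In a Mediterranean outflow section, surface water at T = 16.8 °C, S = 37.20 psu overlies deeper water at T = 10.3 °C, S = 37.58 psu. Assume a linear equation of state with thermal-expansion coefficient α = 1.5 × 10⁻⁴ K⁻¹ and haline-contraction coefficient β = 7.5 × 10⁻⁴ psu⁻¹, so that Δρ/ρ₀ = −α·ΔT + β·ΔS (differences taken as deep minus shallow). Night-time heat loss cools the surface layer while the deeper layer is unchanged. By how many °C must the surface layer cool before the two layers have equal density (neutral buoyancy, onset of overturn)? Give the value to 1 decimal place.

Neutral buoyancy requires Δρ = 0, i.e. −α(T_deep − T_surf′) + β(S_deep − S_surf) = 0.
T_surf′ = T_deep − (β/α)·ΔS = 10.3 − (7.5 × 10⁻⁴/1.5 × 10⁻⁴)·(+0.38) = 8.400 °C.
Cooling required: 16.8 − (8.400) = 8.400 °C.

8.4 °C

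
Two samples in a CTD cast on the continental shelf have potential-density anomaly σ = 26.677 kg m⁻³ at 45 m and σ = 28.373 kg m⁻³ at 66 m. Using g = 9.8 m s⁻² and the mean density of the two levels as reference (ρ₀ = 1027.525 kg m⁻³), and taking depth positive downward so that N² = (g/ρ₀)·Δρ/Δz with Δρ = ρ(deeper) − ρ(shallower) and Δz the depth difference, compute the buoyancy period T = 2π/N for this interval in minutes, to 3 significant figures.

3.77 min

Δρ = 1028.373 − 1026.677 = 1.696 kg m⁻³ over Δz = 66 − 45 = 21 m.
N² = (9.8/1027.525) × (1.696/21) = 7.7027 × 10⁻⁴ s⁻².
N = √(7.7027 × 10⁻⁴) = 0.027754 rad s⁻¹, so T = 2π/N = 226.39 s = 3.7732 min ≈ 3.77 min.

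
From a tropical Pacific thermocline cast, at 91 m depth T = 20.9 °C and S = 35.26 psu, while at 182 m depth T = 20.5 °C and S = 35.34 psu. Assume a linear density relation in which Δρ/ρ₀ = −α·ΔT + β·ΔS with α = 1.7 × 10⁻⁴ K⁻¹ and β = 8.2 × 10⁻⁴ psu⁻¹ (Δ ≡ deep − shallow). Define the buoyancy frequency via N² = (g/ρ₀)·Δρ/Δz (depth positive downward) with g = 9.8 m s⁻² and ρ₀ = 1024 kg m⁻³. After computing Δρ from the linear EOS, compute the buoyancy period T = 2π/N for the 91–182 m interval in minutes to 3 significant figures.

27.6 min

ΔT = -0.4 K, ΔS = +0.08 psu (deep − shallow).
Δρ/ρ₀ = −αΔT + βΔS = 6.80 × 10⁻⁵ + 6.56 × 10⁻⁵ = 1.336 × 10⁻⁴, so Δρ ≈ 0.1368 kg m⁻³.
N² = (g/ρ₀)·Δρ/Δz = g·(Δρ/ρ₀)/Δz = 9.8 × 1.336 × 10⁻⁴ / 91 = 1.4388 × 10⁻⁵ s⁻².
N = √(1.4388 × 10⁻⁵) = 3.7932 × 10⁻³ rad s⁻¹ → T = 2π/N = 1.6564 × 10³ s = 27.607 min ≈ 27.6 min.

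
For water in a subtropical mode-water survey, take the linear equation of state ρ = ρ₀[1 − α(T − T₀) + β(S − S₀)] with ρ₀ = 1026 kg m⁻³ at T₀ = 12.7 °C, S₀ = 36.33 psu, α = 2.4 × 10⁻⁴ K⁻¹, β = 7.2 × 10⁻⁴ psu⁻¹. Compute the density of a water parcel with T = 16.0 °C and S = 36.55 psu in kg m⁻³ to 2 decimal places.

T − T₀ = +3.3 K, S − S₀ = +0.22 psu.
Bracket = 1 − α·(+3.3) + β·(+0.22) = 1 + (-6.336 × 10⁻⁴) = 0.9993664.
ρ = 1026 × 0.9993664 = 1025.35 kg m⁻³.

1025.35 kg m⁻³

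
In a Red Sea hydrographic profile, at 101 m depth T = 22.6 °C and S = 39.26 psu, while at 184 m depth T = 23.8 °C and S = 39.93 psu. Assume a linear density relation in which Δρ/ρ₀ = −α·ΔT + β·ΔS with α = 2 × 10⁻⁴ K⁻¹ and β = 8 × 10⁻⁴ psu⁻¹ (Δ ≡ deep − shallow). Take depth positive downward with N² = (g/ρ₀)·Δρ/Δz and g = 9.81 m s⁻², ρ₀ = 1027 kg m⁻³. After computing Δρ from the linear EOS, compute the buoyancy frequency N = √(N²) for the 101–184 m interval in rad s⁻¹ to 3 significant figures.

5.91 × 10⁻³ rad s⁻¹

ΔT = +1.2 K, ΔS = +0.67 psu (deep − shallow).
Δρ/ρ₀ = −αΔT + βΔS = -2.40 × 10⁻⁴ + 5.36 × 10⁻⁴ = 2.96 × 10⁻⁴, so Δρ ≈ 0.3040 kg m⁻³.
N² = (g/ρ₀)·Δρ/Δz = g·(Δρ/ρ₀)/Δz = 9.81 × 2.96 × 10⁻⁴ / 83 = 3.4985 × 10⁻⁵ s⁻².
N = √(3.4985 × 10⁻⁵) = 5.9148 × 10⁻³ rad s⁻¹ ≈ 5.91 × 10⁻³ rad s⁻¹.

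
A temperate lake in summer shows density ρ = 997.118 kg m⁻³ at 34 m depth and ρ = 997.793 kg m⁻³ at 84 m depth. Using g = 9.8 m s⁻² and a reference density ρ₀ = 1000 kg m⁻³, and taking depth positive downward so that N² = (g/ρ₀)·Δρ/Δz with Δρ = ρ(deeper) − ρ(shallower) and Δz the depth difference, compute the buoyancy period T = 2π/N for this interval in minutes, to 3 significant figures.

9.10 min

Δρ = 997.793 − 997.118 = 0.675 kg m⁻³ over Δz = 84 − 34 = 50 m.
N² = (9.8/1000) × (0.675/50) = 1.3230 × 10⁻⁴ s⁻².
N = √(1.3230 × 10⁻⁴) = 0.011502 rad s⁻¹, so T = 2π/N = 546.27 s = 9.1045 min ≈ 9.10 min.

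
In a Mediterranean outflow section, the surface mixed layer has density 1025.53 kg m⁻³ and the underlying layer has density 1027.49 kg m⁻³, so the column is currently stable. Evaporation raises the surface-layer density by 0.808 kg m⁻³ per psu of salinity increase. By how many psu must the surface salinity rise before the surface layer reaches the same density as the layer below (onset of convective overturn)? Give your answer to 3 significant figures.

Density deficit of the surface layer: 1027.49 − 1025.53 = 1.96 kg m⁻³.
Required change = 1.96 / 0.808 = 2.43 psu.

2.43 psu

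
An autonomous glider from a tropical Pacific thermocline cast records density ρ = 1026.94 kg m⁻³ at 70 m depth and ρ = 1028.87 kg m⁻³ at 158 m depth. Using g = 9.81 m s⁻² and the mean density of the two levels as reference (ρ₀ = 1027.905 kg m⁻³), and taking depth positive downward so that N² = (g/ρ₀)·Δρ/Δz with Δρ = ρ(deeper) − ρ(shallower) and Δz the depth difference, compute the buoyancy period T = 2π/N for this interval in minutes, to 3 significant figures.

Δρ = 1028.87 − 1026.94 = 1.93 kg m⁻³ over Δz = 158 − 70 = 88 m.
N² = (9.81/1027.905) × (1.93/88) = 2.0931 × 10⁻⁴ s⁻².
N = √(2.0931 × 10⁻⁴) = 0.014468 rad s⁻¹, so T = 2π/N = 434.28 s = 7.2380 min ≈ 7.24 min.

7.24 min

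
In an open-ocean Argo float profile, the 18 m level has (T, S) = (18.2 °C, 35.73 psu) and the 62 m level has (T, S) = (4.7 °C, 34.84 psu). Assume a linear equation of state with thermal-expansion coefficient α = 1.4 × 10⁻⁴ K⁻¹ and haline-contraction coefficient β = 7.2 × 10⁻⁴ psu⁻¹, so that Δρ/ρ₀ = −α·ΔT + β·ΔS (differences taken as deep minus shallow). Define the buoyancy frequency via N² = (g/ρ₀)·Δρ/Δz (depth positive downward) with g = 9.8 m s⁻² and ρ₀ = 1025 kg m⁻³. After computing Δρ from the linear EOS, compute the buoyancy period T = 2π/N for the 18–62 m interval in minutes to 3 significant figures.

ΔT = -13.5 K, ΔS = -0.89 psu (deep − shallow).
Δρ/ρ₀ = −αΔT + βΔS = 1.89 × 10⁻³ − 6.408 × 10⁻⁴ = 1.2492 × 10⁻³, so Δρ ≈ 1.280 kg m⁻³.
N² = (g/ρ₀)·Δρ/Δz = g·(Δρ/ρ₀)/Δz = 9.8 × 1.2492 × 10⁻³ / 44 = 2.7823 × 10⁻⁴ s⁻².
N = √(2.7823 × 10⁻⁴) = 0.016680 rad s⁻¹ → T = 2π/N = 376.69 s = 6.2782 min ≈ 6.28 min.

6.28 min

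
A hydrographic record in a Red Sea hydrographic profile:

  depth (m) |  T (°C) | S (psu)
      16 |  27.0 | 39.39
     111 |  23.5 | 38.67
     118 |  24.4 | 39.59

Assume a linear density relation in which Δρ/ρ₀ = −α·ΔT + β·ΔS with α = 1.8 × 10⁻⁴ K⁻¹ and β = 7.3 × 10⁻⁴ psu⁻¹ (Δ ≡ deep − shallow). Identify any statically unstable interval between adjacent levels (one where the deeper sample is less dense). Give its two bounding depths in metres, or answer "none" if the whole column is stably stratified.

none

Evaluate Δρ/ρ₀ = −αΔT + βΔS across each adjacent pair:
  16–111 m: −αΔT+βΔS = −(1.8 × 10⁻⁴)(-3.5)+(7.3 × 10⁻⁴)(-0.72) = 1.0 × 10⁻⁴ → stable
  111–118 m: −αΔT+βΔS = −(1.8 × 10⁻⁴)(+0.9)+(7.3 × 10⁻⁴)(+0.92) = 5.1 × 10⁻⁴ → stable
Every interval has Δρ > 0: the column is stably stratified throughout.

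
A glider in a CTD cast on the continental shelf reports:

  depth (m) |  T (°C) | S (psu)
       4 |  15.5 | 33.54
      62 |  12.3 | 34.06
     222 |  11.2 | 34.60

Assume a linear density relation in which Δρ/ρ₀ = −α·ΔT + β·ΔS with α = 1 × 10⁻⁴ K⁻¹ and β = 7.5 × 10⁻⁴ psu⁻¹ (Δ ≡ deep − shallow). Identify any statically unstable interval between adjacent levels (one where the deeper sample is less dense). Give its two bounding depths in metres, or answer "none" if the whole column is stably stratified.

none

Evaluate Δρ/ρ₀ = −αΔT + βΔS across each adjacent pair:
  4–62 m: −αΔT+βΔS = −(1 × 10⁻⁴)(-3.2)+(7.5 × 10⁻⁴)(+0.52) = 7.1 × 10⁻⁴ → stable
  62–222 m: −αΔT+βΔS = −(1 × 10⁻⁴)(-1.1)+(7.5 × 10⁻⁴)(+0.54) = 5.2 × 10⁻⁴ → stable
Every interval has Δρ > 0: the column is stably stratified throughout.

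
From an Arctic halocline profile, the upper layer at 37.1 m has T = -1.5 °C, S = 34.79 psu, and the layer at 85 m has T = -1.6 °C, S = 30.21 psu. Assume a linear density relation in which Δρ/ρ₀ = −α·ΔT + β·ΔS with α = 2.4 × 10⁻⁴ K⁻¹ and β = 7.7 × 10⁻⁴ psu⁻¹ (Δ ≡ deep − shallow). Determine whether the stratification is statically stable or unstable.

ΔT = -1.6 − -1.5 = -0.1 K and ΔS = 30.21 − 34.79 = -4.58 psu (deep − shallow).
−αΔT = 2.40 × 10⁻⁵; βΔS = -3.5266 × 10⁻³; sum Δρ/ρ₀ = -3.5026 × 10⁻³.
Δρ/ρ₀ < 0, so Δρ < 0: deeper water is lighter → statically unstable; the column would overturn.

unstable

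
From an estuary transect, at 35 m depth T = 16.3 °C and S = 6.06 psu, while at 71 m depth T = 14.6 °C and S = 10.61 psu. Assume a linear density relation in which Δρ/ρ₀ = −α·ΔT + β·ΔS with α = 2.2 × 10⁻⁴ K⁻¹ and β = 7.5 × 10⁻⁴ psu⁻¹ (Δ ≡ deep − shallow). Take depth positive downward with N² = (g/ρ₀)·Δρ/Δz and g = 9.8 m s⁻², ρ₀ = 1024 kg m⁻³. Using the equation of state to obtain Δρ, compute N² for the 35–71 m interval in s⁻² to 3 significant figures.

1.03 × 10⁻³ s⁻²

ΔT = -1.7 K, ΔS = +4.55 psu (deep − shallow).
Δρ/ρ₀ = −αΔT + βΔS = 3.74 × 10⁻⁴ + 3.4125 × 10⁻³ = 3.7865 × 10⁻³, so Δρ ≈ 3.877 kg m⁻³.
N² = (g/ρ₀)·Δρ/Δz = g·(Δρ/ρ₀)/Δz = 9.8 × 3.7865 × 10⁻³ / 36 = 1.0308 × 10⁻³ s⁻² ≈ 1.03 × 10⁻³ s⁻².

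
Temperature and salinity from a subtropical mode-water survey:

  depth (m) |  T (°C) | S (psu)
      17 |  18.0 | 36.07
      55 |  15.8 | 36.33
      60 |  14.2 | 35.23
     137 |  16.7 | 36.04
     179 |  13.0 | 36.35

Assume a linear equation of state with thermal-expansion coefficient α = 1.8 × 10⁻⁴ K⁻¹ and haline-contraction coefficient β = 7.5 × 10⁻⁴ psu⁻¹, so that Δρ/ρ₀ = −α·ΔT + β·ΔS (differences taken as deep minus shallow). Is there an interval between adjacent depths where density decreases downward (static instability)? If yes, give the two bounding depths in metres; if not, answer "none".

Evaluate Δρ/ρ₀ = −αΔT + βΔS across each adjacent pair:
  17–55 m: −αΔT+βΔS = −(1.8 × 10⁻⁴)(-2.2)+(7.5 × 10⁻⁴)(+0.26) = 5.9 × 10⁻⁴ → stable
  55–60 m: −αΔT+βΔS = −(1.8 × 10⁻⁴)(-1.6)+(7.5 × 10⁻⁴)(-1.10) = -5.4 × 10⁻⁴ → UNSTABLE
  60–137 m: −αΔT+βΔS = −(1.8 × 10⁻⁴)(+2.5)+(7.5 × 10⁻⁴)(+0.81) = 1.6 × 10⁻⁴ → stable
  137–179 m: −αΔT+βΔS = −(1.8 × 10⁻⁴)(-3.7)+(7.5 × 10⁻⁴)(+0.31) = 9.0 × 10⁻⁴ → stable
The 55–60 m interval has Δρ < 0: lighter water underlies denser water.

55–60 m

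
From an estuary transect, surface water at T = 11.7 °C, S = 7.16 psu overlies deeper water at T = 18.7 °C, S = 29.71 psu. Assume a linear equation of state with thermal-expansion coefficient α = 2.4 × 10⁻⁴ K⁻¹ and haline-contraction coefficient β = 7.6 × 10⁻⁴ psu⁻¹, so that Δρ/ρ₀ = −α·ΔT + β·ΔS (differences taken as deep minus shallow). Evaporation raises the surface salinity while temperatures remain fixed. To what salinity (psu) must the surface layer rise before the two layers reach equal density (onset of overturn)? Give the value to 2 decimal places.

27.50 psu

Neutral buoyancy requires −α(T_deep − T_surf) + β(S_deep − S_surf′) = 0.
S_surf′ = S_deep − (α/β)·ΔT = 29.71 − (2.4 × 10⁻⁴/7.6 × 10⁻⁴)·(+7.0) = 27.4995 psu.
Increase required: 27.4995 − 7.16 = 20.3395 psu.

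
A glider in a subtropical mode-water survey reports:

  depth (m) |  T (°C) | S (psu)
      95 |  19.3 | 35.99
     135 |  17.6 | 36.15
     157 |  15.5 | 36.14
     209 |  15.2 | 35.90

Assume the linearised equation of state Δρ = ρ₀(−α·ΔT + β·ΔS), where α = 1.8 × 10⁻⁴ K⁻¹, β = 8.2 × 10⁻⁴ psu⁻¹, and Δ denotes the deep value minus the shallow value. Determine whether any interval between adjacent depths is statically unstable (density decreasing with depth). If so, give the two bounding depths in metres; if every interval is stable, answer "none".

157–209 m

Evaluate Δρ/ρ₀ = −αΔT + βΔS across each adjacent pair:
  95–135 m: −αΔT+βΔS = −(1.8 × 10⁻⁴)(-1.7)+(8.2 × 10⁻⁴)(+0.16) = 4.4 × 10⁻⁴ → stable
  135–157 m: −αΔT+βΔS = −(1.8 × 10⁻⁴)(-2.1)+(8.2 × 10⁻⁴)(-0.01) = 3.7 × 10⁻⁴ → stable
  157–209 m: −αΔT+βΔS = −(1.8 × 10⁻⁴)(-0.3)+(8.2 × 10⁻⁴)(-0.24) = -1.4 × 10⁻⁴ → UNSTABLE
The 157–209 m interval has Δρ < 0: lighter water underlies denser water.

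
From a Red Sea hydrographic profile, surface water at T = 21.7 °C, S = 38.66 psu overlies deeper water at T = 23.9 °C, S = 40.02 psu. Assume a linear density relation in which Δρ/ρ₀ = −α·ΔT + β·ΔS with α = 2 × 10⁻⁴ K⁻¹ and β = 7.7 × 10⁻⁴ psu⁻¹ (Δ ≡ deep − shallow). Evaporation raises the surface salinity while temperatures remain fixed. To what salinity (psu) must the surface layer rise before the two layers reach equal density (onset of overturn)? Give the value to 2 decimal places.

Neutral buoyancy requires −α(T_deep − T_surf) + β(S_deep − S_surf′) = 0.
S_surf′ = S_deep − (α/β)·ΔT = 40.02 − (2 × 10⁻⁴/7.7 × 10⁻⁴)·(+2.2) = 39.4486 psu.
Increase required: 39.4486 − 38.66 = 0.7886 psu.

39.45 psu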